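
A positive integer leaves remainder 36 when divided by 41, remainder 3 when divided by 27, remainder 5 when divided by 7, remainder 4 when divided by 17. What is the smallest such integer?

Combine the congruences pairwise.
From x ≡ 36 (mod 41) write x = 36 + 41t. Substituting into x ≡ 3 (mod 27) gives 41t ≡ 21 (mod 27), and since 14⁻¹ ≡ 2 (mod 27), t ≡ 15. Hence x ≡ 36 + 41·15 = 651 (mod 1107).
From x ≡ 651 (mod 1107) write x = 651 + 1107t. Substituting into x ≡ 5 (mod 7) gives 1107t ≡ 5 (mod 7), and since 1⁻¹ ≡ 1 (mod 7), t ≡ 5. Hence x ≡ 651 + 1107·5 = 6186 (mod 7749).
From x ≡ 6186 (mod 7749) write x = 6186 + 7749t. Substituting into x ≡ 4 (mod 17) gives 7749t ≡ 6 (mod 17), and since 14⁻¹ ≡ 11 (mod 17), t ≡ 15. Hence x ≡ 6186 + 7749·15 = 122421 (mod 131733).

122421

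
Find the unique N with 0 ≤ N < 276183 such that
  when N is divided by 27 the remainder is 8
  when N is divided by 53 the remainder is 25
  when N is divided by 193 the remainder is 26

From N ≡ 8 (mod 27) write N = 8 + 27t. Substituting into N ≡ 25 (mod 53) gives 27t ≡ 17 (mod 53), and since 27⁻¹ ≡ 2 (mod 53), t ≡ 34. Hence N ≡ 8 + 27·34 = 926 (mod 1431).
From N ≡ 926 (mod 1431) write N = 926 + 1431t. Substituting into N ≡ 26 (mod 193) gives 1431t ≡ 65 (mod 193), and since 80⁻¹ ≡ 152 (mod 193), t ≡ 37. Hence N ≡ 926 + 1431·37 = 53873 (mod 276183).

53873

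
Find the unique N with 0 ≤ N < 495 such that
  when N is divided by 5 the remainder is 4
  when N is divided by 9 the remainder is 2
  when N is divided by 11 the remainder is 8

74

From N ≡ 4 (mod 5) write N = 4 + 5t. Substituting into N ≡ 2 (mod 9) gives 5t ≡ 7 (mod 9), and since 5⁻¹ ≡ 2 (mod 9), t ≡ 5. Hence N ≡ 4 + 5·5 = 29 (mod 45).
From N ≡ 29 (mod 45) write N = 29 + 45t. Substituting into N ≡ 8 (mod 11) gives 45t ≡ 1 (mod 11), and since 1⁻¹ ≡ 1 (mod 11), t ≡ 1. Hence N ≡ 29 + 45·1 = 74 (mod 495).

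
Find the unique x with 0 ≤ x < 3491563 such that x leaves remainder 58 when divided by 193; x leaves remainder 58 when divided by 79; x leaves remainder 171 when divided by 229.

1036854

From x ≡ 58 (mod 193) write x = 58 + 193t. Substituting into x ≡ 58 (mod 79) gives 193t ≡ 0 (mod 79), and since 35⁻¹ ≡ 70 (mod 79), t ≡ 0. Hence x ≡ 58 + 193·0 = 58 (mod 15247).
From x ≡ 58 (mod 15247) write x = 58 + 15247t. Substituting into x ≡ 171 (mod 229) gives 15247t ≡ 113 (mod 229), and since 133⁻¹ ≡ 31 (mod 229), t ≡ 68. Hence x ≡ 58 + 15247·68 = 1036854 (mod 3491563).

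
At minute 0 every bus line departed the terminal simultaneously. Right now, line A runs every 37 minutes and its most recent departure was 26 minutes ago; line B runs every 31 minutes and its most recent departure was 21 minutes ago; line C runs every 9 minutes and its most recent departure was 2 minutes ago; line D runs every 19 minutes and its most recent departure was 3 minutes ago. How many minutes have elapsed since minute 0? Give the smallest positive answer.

113357

The moduli are pairwise coprime; N = 37·31·9·19 = 196137.
N/37 = 5301; 5301 ≡ 10 (mod 37); 10·26 ≡ 1, so inverse 26.
N/31 = 6327; 6327 ≡ 3 (mod 31); 3·21 ≡ 1, so inverse 21.
N/9 = 21793; 21793 ≡ 4 (mod 9); 4·7 ≡ 1, so inverse 7.
N/19 = 10323; 10323 ≡ 6 (mod 19); 6·16 ≡ 1, so inverse 16.
t ≡ 26·5301·26 + 21·6327·21 + 2·21793·7 + 3·10323·16 = 7174289.
7174289 mod 196137 = 113357.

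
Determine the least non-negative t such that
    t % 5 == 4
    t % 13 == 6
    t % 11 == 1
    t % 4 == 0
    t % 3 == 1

7624

The moduli are pairwise coprime; N = 5·13·11·4·3 = 8580.
N/5 = 1716; 1716 ≡ 1 (mod 5), inverse 1.
N/13 = 660; 660 ≡ 10 (mod 13); 10·4 ≡ 1, so inverse 4.
N/11 = 780; 780 ≡ 10 (mod 11); 10·10 ≡ 1, so inverse 10.
N/4 = 2145; 2145 ≡ 1 (mod 4), inverse 1.
N/3 = 2860; 2860 ≡ 1 (mod 3), inverse 1.
t ≡ 4·1716·1 + 6·660·4 + 1·780·10 + 0·2145·1 + 1·2860·1 = 33364.
33364 mod 8580 = 7624.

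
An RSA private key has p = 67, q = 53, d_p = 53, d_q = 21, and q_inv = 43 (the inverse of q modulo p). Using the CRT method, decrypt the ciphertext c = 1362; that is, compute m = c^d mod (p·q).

2555

m₁ = c^(d_p) mod p: c ≡ 22 (mod 67), and 22^53 mod 67 = 9.
m₂ = c^(d_q) mod q: c ≡ 37 (mod 53), and 37^21 mod 53 = 11.
h = q_inv·(m₁ − m₂) mod p = 43·(9 − 11) mod 67 = 48.
m = m₂ + h·q = 11 + 48·53 = 2555.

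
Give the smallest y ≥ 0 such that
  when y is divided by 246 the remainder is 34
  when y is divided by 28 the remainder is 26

1510

gcd(246, 28) = 2 and 2 | (26 − 34), so the pair is consistent; merging gives y ≡ 1510 (mod 3444), where 3444 = lcm(246, 28).
The solution is unique modulo lcm(246, 28) = 3444.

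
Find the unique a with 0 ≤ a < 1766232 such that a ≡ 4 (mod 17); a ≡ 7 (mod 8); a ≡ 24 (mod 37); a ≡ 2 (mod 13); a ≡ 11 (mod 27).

1547327

The moduli are pairwise coprime; N = 17·8·37·13·27 = 1766232.
N/17 = 103896; 103896 ≡ 9 (mod 17); 9·2 ≡ 1, so inverse 2.
N/8 = 220779; 220779 ≡ 3 (mod 8); 3·3 ≡ 1, so inverse 3.
N/37 = 47736; 47736 ≡ 6 (mod 37); 6·31 ≡ 1, so inverse 31.
N/13 = 135864; 135864 ≡ 1 (mod 13), inverse 1.
N/27 = 65416; 65416 ≡ 22 (mod 27); 22·16 ≡ 1, so inverse 16.
a ≡ 4·103896·2 + 7·220779·3 + 24·47736·31 + 2·135864·1 + 11·65416·16 = 52768055.
52768055 mod 1766232 = 1547327.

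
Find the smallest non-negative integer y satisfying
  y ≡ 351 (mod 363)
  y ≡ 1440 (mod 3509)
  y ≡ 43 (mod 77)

gcd(363, 3509) = 121 and 121 | (1440 − 351), so the pair is consistent; merging gives y ≡ 1440 (mod 10527), where 10527 = lcm(363, 3509).
gcd(10527, 77) = 11 and 11 | (43 − 1440), so the pair is consistent; merging gives y ≡ 43548 (mod 73689), where 73689 = lcm(10527, 77).
The solution is unique modulo lcm(363, 3509, 77) = 73689.

43548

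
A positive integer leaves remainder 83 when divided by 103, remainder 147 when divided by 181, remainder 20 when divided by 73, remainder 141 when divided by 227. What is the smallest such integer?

296321401

The moduli are pairwise coprime; N = 103·181·73·227 = 308933153.
N/103 = 2999351; 2999351 ≡ 94 (mod 103); 94·80 ≡ 1, so inverse 80.
N/181 = 1706813; 1706813 ≡ 164 (mod 181); 164·149 ≡ 1, so inverse 149.
N/73 = 4231961; 4231961 ≡ 5 (mod 73); 5·44 ≡ 1, so inverse 44.
N/227 = 1360939; 1360939 ≡ 74 (mod 227); 74·181 ≡ 1, so inverse 181.
a ≡ 83·2999351·80 + 147·1706813·149 + 20·4231961·44 + 141·1360939·181 = 95756665678.
95756665678 mod 308933153 = 296321401.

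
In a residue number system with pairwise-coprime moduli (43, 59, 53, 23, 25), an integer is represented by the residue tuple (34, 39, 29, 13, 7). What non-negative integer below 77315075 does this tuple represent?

44676432

The moduli are pairwise coprime; N = 43·59·53·23·25 = 77315075.
N/43 = 1798025; 1798025 ≡ 23 (mod 43); 23·15 ≡ 1, so inverse 15.
N/59 = 1310425; 1310425 ≡ 35 (mod 59); 35·27 ≡ 1, so inverse 27.
N/53 = 1458775; 1458775 ≡ 3 (mod 53); 3·18 ≡ 1, so inverse 18.
N/23 = 3361525; 3361525 ≡ 6 (mod 23); 6·4 ≡ 1, so inverse 4.
N/25 = 3092603; 3092603 ≡ 3 (mod 25); 3·17 ≡ 1, so inverse 17.
x ≡ 34·1798025·15 + 39·1310425·27 + 29·1458775·18 + 13·3361525·4 + 7·3092603·17 = 3601169882.
3601169882 mod 77315075 = 44676432.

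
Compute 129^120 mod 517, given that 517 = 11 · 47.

Mod 11: 129 ≡ 8; since 10 | 120, by Fermat 8^120 ≡ 1 (mod 11).
Mod 47: 129 ≡ 35; by Fermat, exponent reduces to 120 mod 46 = 28; 35^28 ≡ 14 (mod 47).
Combine by CRT: x ≡ 1 (mod 11), x ≡ 14 (mod 47) ⇒ x ≡ 155 (mod 517).

155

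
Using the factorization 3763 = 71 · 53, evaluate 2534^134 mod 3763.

89

Mod 71: 2534 ≡ 49; by Fermat, exponent reduces to 134 mod 70 = 64; 49^64 ≡ 18 (mod 71).
Mod 53: 2534 ≡ 43; by Fermat, exponent reduces to 134 mod 52 = 30; 43^30 ≡ 36 (mod 53).
Combine by CRT: x ≡ 18 (mod 71), x ≡ 36 (mod 53) ⇒ x ≡ 89 (mod 3763).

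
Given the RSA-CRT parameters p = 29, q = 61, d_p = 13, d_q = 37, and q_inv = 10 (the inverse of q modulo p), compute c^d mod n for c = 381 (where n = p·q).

22

m₁ = c^(d_p) mod p: c ≡ 4 (mod 29), and 4^13 mod 29 = 22.
m₂ = c^(d_q) mod q: c ≡ 15 (mod 61), and 15^37 mod 61 = 22.
h = q_inv·(m₁ − m₂) mod p = 10·(22 − 22) mod 29 = 0.
m = m₂ + h·q = 22 + 0·61 = 22.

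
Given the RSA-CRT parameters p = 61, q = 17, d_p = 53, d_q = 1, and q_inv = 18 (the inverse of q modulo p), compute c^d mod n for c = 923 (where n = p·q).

464

m₁ = c^(d_p) mod p: c ≡ 8 (mod 61), and 8^53 mod 61 = 37.
m₂ = c^(d_q) mod q: c ≡ 5 (mod 17), and 5^1 mod 17 = 5.
h = q_inv·(m₁ − m₂) mod p = 18·(37 − 5) mod 61 = 27.
m = m₂ + h·q = 5 + 27·17 = 464.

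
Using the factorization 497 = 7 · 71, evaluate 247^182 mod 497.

Mod 7: 247 ≡ 2; by Fermat, exponent reduces to 182 mod 6 = 2; 2^2 ≡ 4 (mod 7).
Mod 71: 247 ≡ 34; by Fermat, exponent reduces to 182 mod 70 = 42; 34^42 ≡ 1 (mod 71).
Combine by CRT: x ≡ 4 (mod 7), x ≡ 1 (mod 71) ⇒ x ≡ 214 (mod 497).

214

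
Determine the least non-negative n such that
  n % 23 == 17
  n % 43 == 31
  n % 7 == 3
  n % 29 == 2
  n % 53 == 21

The moduli are pairwise coprime; M = 23·43·7·29·53 = 10640651.
M/23 = 462637; 462637 ≡ 15 (mod 23); 15·20 ≡ 1, so inverse 20.
M/43 = 247457; 247457 ≡ 35 (mod 43); 35·16 ≡ 1, so inverse 16.
M/7 = 1520093; 1520093 ≡ 1 (mod 7), inverse 1.
M/29 = 366919; 366919 ≡ 11 (mod 29); 11·8 ≡ 1, so inverse 8.
M/53 = 200767; 200767 ≡ 3 (mod 53); 3·18 ≡ 1, so inverse 18.
n ≡ 17·462637·20 + 31·247457·16 + 3·1520093·1 + 2·366919·8 + 21·200767·18 = 366356161.
366356161 mod 10640651 = 4574027.

4574027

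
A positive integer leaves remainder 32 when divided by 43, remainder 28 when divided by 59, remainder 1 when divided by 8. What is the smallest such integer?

The moduli are pairwise coprime; N = 43·59·8 = 20296.
N/43 = 472; 472 ≡ 42 (mod 43); 42·42 ≡ 1, so inverse 42.
N/59 = 344; 344 ≡ 49 (mod 59); 49·53 ≡ 1, so inverse 53.
N/8 = 2537; 2537 ≡ 1 (mod 8), inverse 1.
k ≡ 32·472·42 + 28·344·53 + 1·2537·1 = 1147401.
1147401 mod 20296 = 10825.

10825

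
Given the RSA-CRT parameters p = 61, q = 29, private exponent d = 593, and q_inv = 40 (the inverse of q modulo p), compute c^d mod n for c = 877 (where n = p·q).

277

d_p = d mod (p−1) = 593 mod 60 = 53; d_q = d mod (q−1) = 5.
m₁ = c^(d_p) mod p: c ≡ 23 (mod 61), and 23^53 mod 61 = 33.
m₂ = c^(d_q) mod q: c ≡ 7 (mod 29), and 7^5 mod 29 = 16.
h = q_inv·(m₁ − m₂) mod p = 40·(33 − 16) mod 61 = 9.
m = m₂ + h·q = 16 + 9·29 = 277.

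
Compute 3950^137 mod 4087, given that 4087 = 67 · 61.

Mod 67: 3950 ≡ 64; by Fermat, exponent reduces to 137 mod 66 = 5; 64^5 ≡ 25 (mod 67).
Mod 61: 3950 ≡ 46; by Fermat, exponent reduces to 137 mod 60 = 17; 46^17 ≡ 19 (mod 61).
Combine by CRT: x ≡ 25 (mod 67), x ≡ 19 (mod 61) ⇒ x ≡ 4045 (mod 4087).

4045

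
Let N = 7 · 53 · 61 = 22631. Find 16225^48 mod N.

Mod 7: 16225 ≡ 6; since 6 | 48, by Fermat 6^48 ≡ 1 (mod 7).
Mod 53: 16225 ≡ 7; 7^48 ≡ 10 (mod 53).
Mod 61: 16225 ≡ 60; 60^48 ≡ 1 (mod 61).
Combine by CRT: x ≡ 1 (mod 7), x ≡ 10 (mod 53), x ≡ 1 (mod 61) ⇒ x ≡ 1282 (mod 22631).

1282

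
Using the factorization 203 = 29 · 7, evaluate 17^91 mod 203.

157

Mod 29: 17 ≡ 17; by Fermat, exponent reduces to 91 mod 28 = 7; 17^7 ≡ 12 (mod 29).
Mod 7: 17 ≡ 3; by Fermat, exponent reduces to 91 mod 6 = 1; 3^1 ≡ 3 (mod 7).
Combine by CRT: x ≡ 12 (mod 29), x ≡ 3 (mod 7) ⇒ x ≡ 157 (mod 203).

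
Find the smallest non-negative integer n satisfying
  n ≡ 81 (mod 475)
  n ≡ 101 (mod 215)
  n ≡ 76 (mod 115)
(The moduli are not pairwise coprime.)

gcd(475, 215) = 5 and 5 | (101 − 81), so the pair is consistent; merging gives n ≡ 4831 (mod 20425), where 20425 = lcm(475, 215).
gcd(20425, 115) = 5 and 5 | (76 − 4831), so the pair is consistent; merging gives n ≡ 127381 (mod 469775), where 469775 = lcm(20425, 115).
The solution is unique modulo lcm(475, 215, 115) = 469775.

127381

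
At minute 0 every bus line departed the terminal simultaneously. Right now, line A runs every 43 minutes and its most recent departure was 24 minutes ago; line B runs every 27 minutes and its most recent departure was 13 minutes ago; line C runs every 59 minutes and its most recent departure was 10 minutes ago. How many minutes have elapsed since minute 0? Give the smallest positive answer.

From t ≡ 24 (mod 43) write t = 24 + 43s. Substituting into t ≡ 13 (mod 27) gives 43s ≡ 16 (mod 27), and since 16⁻¹ ≡ 22 (mod 27), s ≡ 1. Hence t ≡ 24 + 43·1 = 67 (mod 1161).
From t ≡ 67 (mod 1161) write t = 67 + 1161s. Substituting into t ≡ 10 (mod 59) gives 1161s ≡ 2 (mod 59), and since 40⁻¹ ≡ 31 (mod 59), s ≡ 3. Hence t ≡ 67 + 1161·3 = 3550 (mod 68499).

3550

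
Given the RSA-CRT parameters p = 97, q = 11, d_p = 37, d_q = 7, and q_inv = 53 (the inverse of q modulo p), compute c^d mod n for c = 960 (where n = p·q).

427

m₁ = c^(d_p) mod p: c ≡ 87 (mod 97), and 87^37 mod 97 = 39.
m₂ = c^(d_q) mod q: c ≡ 3 (mod 11), and 3^7 mod 11 = 9.
h = q_inv·(m₁ − m₂) mod p = 53·(39 − 9) mod 97 = 38.
m = m₂ + h·q = 9 + 38·11 = 427.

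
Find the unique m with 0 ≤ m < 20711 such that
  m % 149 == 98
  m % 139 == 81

6058

Combine the congruences pairwise.
From m ≡ 98 (mod 149) write m = 98 + 149t. Substituting into m ≡ 81 (mod 139) gives 149t ≡ 122 (mod 139), and since 10⁻¹ ≡ 14 (mod 139), t ≡ 40. Hence m ≡ 98 + 149·40 = 6058 (mod 20711).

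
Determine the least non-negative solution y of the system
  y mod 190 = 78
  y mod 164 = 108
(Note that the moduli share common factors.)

gcd(190, 164) = 2 and 2 | (108 − 78), so the pair is consistent; merging gives y ≡ 7488 (mod 15580), where 15580 = lcm(190, 164).
The solution is unique modulo lcm(190, 164) = 15580.

7488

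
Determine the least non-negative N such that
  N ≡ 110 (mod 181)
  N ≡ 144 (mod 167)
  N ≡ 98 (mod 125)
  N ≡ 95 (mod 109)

198665348

From N ≡ 110 (mod 181) write N = 110 + 181t. Substituting into N ≡ 144 (mod 167) gives 181t ≡ 34 (mod 167), and since 14⁻¹ ≡ 12 (mod 167), t ≡ 74. Hence N ≡ 110 + 181·74 = 13504 (mod 30227).
From N ≡ 13504 (mod 30227) write N = 13504 + 30227t. Substituting into N ≡ 98 (mod 125) gives 30227t ≡ 94 (mod 125), and since 102⁻¹ ≡ 38 (mod 125), t ≡ 72. Hence N ≡ 13504 + 30227·72 = 2189848 (mod 3778375).
From N ≡ 2189848 (mod 3778375) write N = 2189848 + 3778375t. Substituting into N ≡ 95 (mod 109) gives 3778375t ≡ 57 (mod 109), and since 108⁻¹ ≡ 108 (mod 109), t ≡ 52. Hence N ≡ 2189848 + 3778375·52 = 198665348 (mod 411842875).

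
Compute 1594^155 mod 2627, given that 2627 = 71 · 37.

1878

Mod 71: 1594 ≡ 32; by Fermat, exponent reduces to 155 mod 70 = 15; 32^15 ≡ 32 (mod 71).
Mod 37: 1594 ≡ 3; by Fermat, exponent reduces to 155 mod 36 = 11; 3^11 ≡ 28 (mod 37).
Combine by CRT: x ≡ 32 (mod 71), x ≡ 28 (mod 37) ⇒ x ≡ 1878 (mod 2627).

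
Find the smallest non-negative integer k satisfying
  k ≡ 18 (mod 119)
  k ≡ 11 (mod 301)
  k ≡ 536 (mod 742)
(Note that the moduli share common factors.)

gcd(119, 301) = 7 and 7 | (11 − 18), so the pair is consistent; merging gives k ≡ 613 (mod 5117), where 5117 = lcm(119, 301).
gcd(5117, 742) = 7 and 7 | (536 − 613), so the pair is consistent; merging gives k ≡ 5730 (mod 542402), where 542402 = lcm(5117, 742).
The solution is unique modulo lcm(119, 301, 742) = 542402.

5730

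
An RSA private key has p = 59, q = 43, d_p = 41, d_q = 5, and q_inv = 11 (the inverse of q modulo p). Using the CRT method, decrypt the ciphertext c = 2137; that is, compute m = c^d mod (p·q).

1173

m₁ = c^(d_p) mod p: c ≡ 13 (mod 59), and 13^41 mod 59 = 52.
m₂ = c^(d_q) mod q: c ≡ 30 (mod 43), and 30^5 mod 43 = 12.
h = q_inv·(m₁ − m₂) mod p = 11·(52 − 12) mod 59 = 27.
m = m₂ + h·q = 12 + 27·43 = 1173.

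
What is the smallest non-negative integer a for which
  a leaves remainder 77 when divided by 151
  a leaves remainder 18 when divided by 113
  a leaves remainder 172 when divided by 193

The moduli are pairwise coprime; N = 151·113·193 = 3293159.
N/151 = 21809; 21809 ≡ 65 (mod 151); 65·79 ≡ 1, so inverse 79.
N/113 = 29143; 29143 ≡ 102 (mod 113); 102·41 ≡ 1, so inverse 41.
N/193 = 17063; 17063 ≡ 79 (mod 193); 79·22 ≡ 1, so inverse 22.
a ≡ 77·21809·79 + 18·29143·41 + 172·17063·22 = 218738073.
218738073 mod 3293159 = 1389579.

1389579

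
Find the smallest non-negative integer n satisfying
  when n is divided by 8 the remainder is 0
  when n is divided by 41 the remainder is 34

280

From n ≡ 0 (mod 8) write n = 0 + 8t. Substituting into n ≡ 34 (mod 41) gives 8t ≡ 34 (mod 41), and since 8⁻¹ ≡ 36 (mod 41), t ≡ 35. Hence n ≡ 0 + 8·35 = 280 (mod 328).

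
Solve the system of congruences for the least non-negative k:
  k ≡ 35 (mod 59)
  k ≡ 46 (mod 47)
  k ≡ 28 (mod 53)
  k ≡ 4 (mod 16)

The moduli are pairwise coprime; N = 59·47·53·16 = 2351504.
N/59 = 39856; 39856 ≡ 31 (mod 59); 31·40 ≡ 1, so inverse 40.
N/47 = 50032; 50032 ≡ 24 (mod 47); 24·2 ≡ 1, so inverse 2.
N/53 = 44368; 44368 ≡ 7 (mod 53); 7·38 ≡ 1, so inverse 38.
N/16 = 146969; 146969 ≡ 9 (mod 16); 9·9 ≡ 1, so inverse 9.
k ≡ 35·39856·40 + 46·50032·2 + 28·44368·38 + 4·146969·9 = 112899780.
112899780 mod 2351504 = 27588.

27588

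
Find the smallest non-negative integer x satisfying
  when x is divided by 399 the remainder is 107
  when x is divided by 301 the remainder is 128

Combine the congruences pairwise.
gcd(399, 301) = 7 and 7 | (128 − 107), so the pair is consistent; merging gives x ≡ 13673 (mod 17157), where 17157 = lcm(399, 301).
The solution is unique modulo lcm(399, 301) = 17157.

13673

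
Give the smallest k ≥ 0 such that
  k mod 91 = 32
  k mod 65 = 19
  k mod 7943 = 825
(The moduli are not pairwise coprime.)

gcd(91, 65) = 13 and 13 | (19 − 32), so the pair is consistent; merging gives k ≡ 214 (mod 455), where 455 = lcm(91, 65).
gcd(455, 7943) = 13 and 13 | (825 − 214), so the pair is consistent; merging gives k ≡ 64369 (mod 278005), where 278005 = lcm(455, 7943).
The solution is unique modulo lcm(91, 65, 7943) = 278005.

64369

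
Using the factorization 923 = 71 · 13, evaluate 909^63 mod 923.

25

Mod 71: 909 ≡ 57; 57^63 ≡ 25 (mod 71).
Mod 13: 909 ≡ 12; by Fermat, exponent reduces to 63 mod 12 = 3; 12^3 ≡ 12 (mod 13).
Combine by CRT: x ≡ 25 (mod 71), x ≡ 12 (mod 13) ⇒ x ≡ 25 (mod 923).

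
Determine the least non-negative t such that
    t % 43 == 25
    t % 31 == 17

885

Combine the congruences pairwise.
From t ≡ 25 (mod 43) write t = 25 + 43s. Substituting into t ≡ 17 (mod 31) gives 43s ≡ 23 (mod 31), and since 12⁻¹ ≡ 13 (mod 31), s ≡ 20. Hence t ≡ 25 + 43·20 = 885 (mod 1333).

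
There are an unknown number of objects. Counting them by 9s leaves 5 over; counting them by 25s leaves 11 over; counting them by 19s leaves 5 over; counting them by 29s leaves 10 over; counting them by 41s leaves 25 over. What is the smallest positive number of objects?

903911

From N ≡ 5 (mod 9) write N = 5 + 9t. Substituting into N ≡ 11 (mod 25) gives 9t ≡ 6 (mod 25), and since 9⁻¹ ≡ 14 (mod 25), t ≡ 9. Hence N ≡ 5 + 9·9 = 86 (mod 225).
From N ≡ 86 (mod 225) write N = 86 + 225t. Substituting into N ≡ 5 (mod 19) gives 225t ≡ 14 (mod 19), and since 16⁻¹ ≡ 6 (mod 19), t ≡ 8. Hence N ≡ 86 + 225·8 = 1886 (mod 4275).
From N ≡ 1886 (mod 4275) write N = 1886 + 4275t. Substituting into N ≡ 10 (mod 29) gives 4275t ≡ 9 (mod 29), and since 12⁻¹ ≡ 17 (mod 29), t ≡ 8. Hence N ≡ 1886 + 4275·8 = 36086 (mod 123975).
From N ≡ 36086 (mod 123975) write N = 36086 + 123975t. Substituting into N ≡ 25 (mod 41) gives 123975t ≡ 19 (mod 41), and since 32⁻¹ ≡ 9 (mod 41), t ≡ 7. Hence N ≡ 36086 + 123975·7 = 903911 (mod 5082975).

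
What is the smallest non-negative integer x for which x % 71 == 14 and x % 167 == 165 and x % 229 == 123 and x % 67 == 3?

51176814

The moduli are pairwise coprime; N = 71·167·229·67 = 181921951.
N/71 = 2562281; 2562281 ≡ 33 (mod 71); 33·28 ≡ 1, so inverse 28.
N/167 = 1089353; 1089353 ≡ 12 (mod 167); 12·14 ≡ 1, so inverse 14.
N/229 = 794419; 794419 ≡ 18 (mod 229); 18·140 ≡ 1, so inverse 140.
N/67 = 2715253; 2715253 ≡ 11 (mod 67); 11·61 ≡ 1, so inverse 61.
x ≡ 14·2562281·28 + 165·1089353·14 + 123·794419·140 + 3·2715253·61 = 17697606061.
17697606061 mod 181921951 = 51176814.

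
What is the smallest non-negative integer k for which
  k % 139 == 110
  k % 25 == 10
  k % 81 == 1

The moduli are pairwise coprime; N = 139·25·81 = 281475.
N/139 = 2025; 2025 ≡ 79 (mod 139); 79·44 ≡ 1, so inverse 44.
N/25 = 11259; 11259 ≡ 9 (mod 25); 9·14 ≡ 1, so inverse 14.
N/81 = 3475; 3475 ≡ 73 (mod 81); 73·10 ≡ 1, so inverse 10.
k ≡ 110·2025·44 + 10·11259·14 + 1·3475·10 = 11412010.
11412010 mod 281475 = 153010.

153010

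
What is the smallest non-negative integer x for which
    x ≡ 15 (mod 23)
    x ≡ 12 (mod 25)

337

From x ≡ 15 (mod 23) write x = 15 + 23t. Substituting into x ≡ 12 (mod 25) gives 23t ≡ 22 (mod 25), and since 23⁻¹ ≡ 12 (mod 25), t ≡ 14. Hence x ≡ 15 + 23·14 = 337 (mod 575).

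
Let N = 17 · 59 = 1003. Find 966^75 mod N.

639

Mod 17: 966 ≡ 14; by Fermat, exponent reduces to 75 mod 16 = 11; 14^11 ≡ 10 (mod 17).
Mod 59: 966 ≡ 22; by Fermat, exponent reduces to 75 mod 58 = 17; 22^17 ≡ 49 (mod 59).
Combine by CRT: x ≡ 10 (mod 17), x ≡ 49 (mod 59) ⇒ x ≡ 639 (mod 1003).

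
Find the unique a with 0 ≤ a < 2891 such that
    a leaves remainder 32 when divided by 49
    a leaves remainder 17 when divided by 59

1551

Combine the congruences pairwise.
From a ≡ 32 (mod 49) write a = 32 + 49t. Substituting into a ≡ 17 (mod 59) gives 49t ≡ 44 (mod 59), and since 49⁻¹ ≡ 53 (mod 59), t ≡ 31. Hence a ≡ 32 + 49·31 = 1551 (mod 2891).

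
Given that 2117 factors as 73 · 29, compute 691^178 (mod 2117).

1673

Mod 73: 691 ≡ 34; by Fermat, exponent reduces to 178 mod 72 = 34; 34^34 ≡ 67 (mod 73).
Mod 29: 691 ≡ 24; by Fermat, exponent reduces to 178 mod 28 = 10; 24^10 ≡ 20 (mod 29).
Combine by CRT: x ≡ 67 (mod 73), x ≡ 20 (mod 29) ⇒ x ≡ 1673 (mod 2117).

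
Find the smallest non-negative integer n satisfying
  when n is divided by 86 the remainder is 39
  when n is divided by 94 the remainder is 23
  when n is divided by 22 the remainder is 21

gcd(86, 94) = 2 and 2 | (23 − 39), so the pair is consistent; merging gives n ≡ 211 (mod 4042), where 4042 = lcm(86, 94).
gcd(4042, 22) = 2 and 2 | (21 − 211), so the pair is consistent; merging gives n ≡ 24463 (mod 44462), where 44462 = lcm(4042, 22).
The solution is unique modulo lcm(86, 94, 22) = 44462.

24463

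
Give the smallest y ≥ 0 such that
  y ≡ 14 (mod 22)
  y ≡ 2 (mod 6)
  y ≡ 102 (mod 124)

gcd(22, 6) = 2 and 2 | (2 − 14), so the pair is consistent; merging gives y ≡ 14 (mod 66), where 66 = lcm(22, 6).
gcd(66, 124) = 2 and 2 | (102 − 14), so the pair is consistent; merging gives y ≡ 1466 (mod 4092), where 4092 = lcm(66, 124).
The solution is unique modulo lcm(22, 6, 124) = 4092.

1466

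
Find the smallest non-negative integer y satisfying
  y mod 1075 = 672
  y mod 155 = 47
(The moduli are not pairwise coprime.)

gcd(1075, 155) = 5 and 5 | (47 − 672), so the pair is consistent; merging gives y ≡ 17872 (mod 33325), where 33325 = lcm(1075, 155).
The solution is unique modulo lcm(1075, 155) = 33325.

17872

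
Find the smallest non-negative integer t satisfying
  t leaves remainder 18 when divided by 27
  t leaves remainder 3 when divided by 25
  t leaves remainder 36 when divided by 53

33903

The moduli are pairwise coprime; N = 27·25·53 = 35775.
N/27 = 1325; 1325 ≡ 2 (mod 27); 2·14 ≡ 1, so inverse 14.
N/25 = 1431; 1431 ≡ 6 (mod 25); 6·21 ≡ 1, so inverse 21.
N/53 = 675; 675 ≡ 39 (mod 53); 39·34 ≡ 1, so inverse 34.
t ≡ 18·1325·14 + 3·1431·21 + 36·675·34 = 1250253.
1250253 mod 35775 = 33903.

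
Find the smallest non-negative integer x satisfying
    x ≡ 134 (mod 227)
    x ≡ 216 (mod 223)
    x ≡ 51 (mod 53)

The moduli are pairwise coprime; N = 227·223·53 = 2682913.
N/227 = 11819; 11819 ≡ 15 (mod 227); 15·106 ≡ 1, so inverse 106.
N/223 = 12031; 12031 ≡ 212 (mod 223); 212·81 ≡ 1, so inverse 81.
N/53 = 50621; 50621 ≡ 6 (mod 53); 6·9 ≡ 1, so inverse 9.
x ≡ 134·11819·106 + 216·12031·81 + 51·50621·9 = 401606491.
401606491 mod 2682913 = 1852454.

1852454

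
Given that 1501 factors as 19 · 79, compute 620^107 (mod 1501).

Mod 19: 620 ≡ 12; by Fermat, exponent reduces to 107 mod 18 = 17; 12^17 ≡ 8 (mod 19).
Mod 79: 620 ≡ 67; by Fermat, exponent reduces to 107 mod 78 = 29; 67^29 ≡ 10 (mod 79).
Combine by CRT: x ≡ 8 (mod 19), x ≡ 10 (mod 79) ⇒ x ≡ 958 (mod 1501).

958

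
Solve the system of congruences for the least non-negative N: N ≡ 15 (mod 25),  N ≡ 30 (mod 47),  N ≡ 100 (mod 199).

96615

The moduli are pairwise coprime; M = 25·47·199 = 233825.
M/25 = 9353; 9353 ≡ 3 (mod 25); 3·17 ≡ 1, so inverse 17.
M/47 = 4975; 4975 ≡ 40 (mod 47); 40·20 ≡ 1, so inverse 20.
M/199 = 1175; 1175 ≡ 180 (mod 199); 180·178 ≡ 1, so inverse 178.
N ≡ 15·9353·17 + 30·4975·20 + 100·1175·178 = 26285015.
26285015 mod 233825 = 96615.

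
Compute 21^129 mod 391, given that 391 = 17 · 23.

Mod 17: 21 ≡ 4; by Fermat, exponent reduces to 129 mod 16 = 1; 4^1 ≡ 4 (mod 17).
Mod 23: 21 ≡ 21; by Fermat, exponent reduces to 129 mod 22 = 19; 21^19 ≡ 20 (mod 23).
Combine by CRT: x ≡ 4 (mod 17), x ≡ 20 (mod 23) ⇒ x ≡ 89 (mod 391).

89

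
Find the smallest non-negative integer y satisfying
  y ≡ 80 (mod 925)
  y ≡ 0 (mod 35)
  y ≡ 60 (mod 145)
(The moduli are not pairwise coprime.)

gcd(925, 35) = 5 and 5 | (0 − 80), so the pair is consistent; merging gives y ≡ 3780 (mod 6475), where 6475 = lcm(925, 35).
gcd(6475, 145) = 5 and 5 | (60 − 3780), so the pair is consistent; merging gives y ≡ 185080 (mod 187775), where 187775 = lcm(6475, 145).
The solution is unique modulo lcm(925, 35, 145) = 187775.

185080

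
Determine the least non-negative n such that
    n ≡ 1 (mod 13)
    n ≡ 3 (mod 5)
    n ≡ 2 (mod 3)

From n ≡ 1 (mod 13) write n = 1 + 13t. Substituting into n ≡ 3 (mod 5) gives 13t ≡ 2 (mod 5), and since 3⁻¹ ≡ 2 (mod 5), t ≡ 4. Hence n ≡ 1 + 13·4 = 53 (mod 65).
From n ≡ 53 (mod 65) write n = 53 + 65t. Substituting into n ≡ 2 (mod 3) gives 65t ≡ 0 (mod 3), and since 2⁻¹ ≡ 2 (mod 3), t ≡ 0. Hence n ≡ 53 + 65·0 = 53 (mod 195).

53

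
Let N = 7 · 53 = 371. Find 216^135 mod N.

335

Mod 7: 216 ≡ 6; by Fermat, exponent reduces to 135 mod 6 = 3; 6^3 ≡ 6 (mod 7).
Mod 53: 216 ≡ 4; by Fermat, exponent reduces to 135 mod 52 = 31; 4^31 ≡ 17 (mod 53).
Combine by CRT: x ≡ 6 (mod 7), x ≡ 17 (mod 53) ⇒ x ≡ 335 (mod 371).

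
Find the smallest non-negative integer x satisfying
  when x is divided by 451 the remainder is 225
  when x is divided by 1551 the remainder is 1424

30893

gcd(451, 1551) = 11 and 11 | (1424 − 225), so the pair is consistent; merging gives x ≡ 30893 (mod 63591), where 63591 = lcm(451, 1551).
The solution is unique modulo lcm(451, 1551) = 63591.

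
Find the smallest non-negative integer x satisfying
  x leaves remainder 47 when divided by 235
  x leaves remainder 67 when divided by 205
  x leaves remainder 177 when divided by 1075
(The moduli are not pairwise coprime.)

gcd(235, 205) = 5 and 5 | (67 − 47), so the pair is consistent; merging gives x ≡ 6627 (mod 9635), where 9635 = lcm(235, 205).
gcd(9635, 1075) = 5 and 5 | (177 − 6627), so the pair is consistent; merging gives x ≡ 6627 (mod 2071525), where 2071525 = lcm(9635, 1075).
The solution is unique modulo lcm(235, 205, 1075) = 2071525.

6627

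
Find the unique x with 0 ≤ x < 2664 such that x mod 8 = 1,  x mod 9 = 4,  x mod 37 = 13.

The moduli are pairwise coprime; N = 8·9·37 = 2664.
N/8 = 333; 333 ≡ 5 (mod 8); 5·5 ≡ 1, so inverse 5.
N/9 = 296; 296 ≡ 8 (mod 9); 8·8 ≡ 1, so inverse 8.
N/37 = 72; 72 ≡ 35 (mod 37); 35·18 ≡ 1, so inverse 18.
x ≡ 1·333·5 + 4·296·8 + 13·72·18 = 27985.
27985 mod 2664 = 1345.

1345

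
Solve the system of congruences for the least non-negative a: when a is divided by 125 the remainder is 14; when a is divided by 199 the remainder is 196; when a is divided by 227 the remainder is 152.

From a ≡ 14 (mod 125) write a = 14 + 125t. Substituting into a ≡ 196 (mod 199) gives 125t ≡ 182 (mod 199), and since 125⁻¹ ≡ 121 (mod 199), t ≡ 132. Hence a ≡ 14 + 125·132 = 16514 (mod 24875).
From a ≡ 16514 (mod 24875) write a = 16514 + 24875t. Substituting into a ≡ 152 (mod 227) gives 24875t ≡ 209 (mod 227), and since 132⁻¹ ≡ 43 (mod 227), t ≡ 134. Hence a ≡ 16514 + 24875·134 = 3349764 (mod 5646625).

3349764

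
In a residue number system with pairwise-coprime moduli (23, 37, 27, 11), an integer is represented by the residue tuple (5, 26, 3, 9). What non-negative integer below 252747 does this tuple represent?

135705

The moduli are pairwise coprime; N = 23·37·27·11 = 252747.
N/23 = 10989; 10989 ≡ 18 (mod 23); 18·9 ≡ 1, so inverse 9.
N/37 = 6831; 6831 ≡ 23 (mod 37); 23·29 ≡ 1, so inverse 29.
N/27 = 9361; 9361 ≡ 19 (mod 27); 19·10 ≡ 1, so inverse 10.
N/11 = 22977; 22977 ≡ 9 (mod 11); 9·5 ≡ 1, so inverse 5.
x ≡ 5·10989·9 + 26·6831·29 + 3·9361·10 + 9·22977·5 = 6959874.
6959874 mod 252747 = 135705.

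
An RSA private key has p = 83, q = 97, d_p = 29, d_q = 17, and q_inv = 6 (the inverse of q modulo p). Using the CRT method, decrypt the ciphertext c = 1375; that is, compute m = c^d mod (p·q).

m₁ = c^(d_p) mod p: c ≡ 47 (mod 83), and 47^29 mod 83 = 56.
m₂ = c^(d_q) mod q: c ≡ 17 (mod 97), and 17^17 mod 97 = 84.
h = q_inv·(m₁ − m₂) mod p = 6·(56 − 84) mod 83 = 81.
m = m₂ + h·q = 84 + 81·97 = 7941.

7941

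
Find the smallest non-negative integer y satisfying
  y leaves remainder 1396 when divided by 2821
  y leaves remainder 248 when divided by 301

63458

gcd(2821, 301) = 7 and 7 | (248 − 1396), so the pair is consistent; merging gives y ≡ 63458 (mod 121303), where 121303 = lcm(2821, 301).
The solution is unique modulo lcm(2821, 301) = 121303.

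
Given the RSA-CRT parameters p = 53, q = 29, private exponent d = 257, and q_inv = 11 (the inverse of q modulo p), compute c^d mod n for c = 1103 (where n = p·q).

1045

d_p = d mod (p−1) = 257 mod 52 = 49; d_q = d mod (q−1) = 5.
m₁ = c^(d_p) mod p: c ≡ 43 (mod 53), and 43^49 mod 53 = 38.
m₂ = c^(d_q) mod q: c ≡ 1 (mod 29), and 1^5 mod 29 = 1.
h = q_inv·(m₁ − m₂) mod p = 11·(38 − 1) mod 53 = 36.
m = m₂ + h·q = 1 + 36·29 = 1045.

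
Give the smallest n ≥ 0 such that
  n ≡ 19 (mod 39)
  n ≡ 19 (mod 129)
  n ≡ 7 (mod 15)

gcd(39, 129) = 3 and 3 | (19 − 19), so the pair is consistent; merging gives n ≡ 19 (mod 1677), where 1677 = lcm(39, 129).
gcd(1677, 15) = 3 and 3 | (7 − 19), so the pair is consistent; merging gives n ≡ 6727 (mod 8385), where 8385 = lcm(1677, 15).
The solution is unique modulo lcm(39, 129, 15) = 8385.

6727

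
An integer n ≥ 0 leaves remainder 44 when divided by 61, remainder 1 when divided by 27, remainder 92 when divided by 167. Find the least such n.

71902

From n ≡ 44 (mod 61) write n = 44 + 61t. Substituting into n ≡ 1 (mod 27) gives 61t ≡ 11 (mod 27), and since 7⁻¹ ≡ 4 (mod 27), t ≡ 17. Hence n ≡ 44 + 61·17 = 1081 (mod 1647).
From n ≡ 1081 (mod 1647) write n = 1081 + 1647t. Substituting into n ≡ 92 (mod 167) gives 1647t ≡ 13 (mod 167), and since 144⁻¹ ≡ 29 (mod 167), t ≡ 43. Hence n ≡ 1081 + 1647·43 = 71902 (mod 275049).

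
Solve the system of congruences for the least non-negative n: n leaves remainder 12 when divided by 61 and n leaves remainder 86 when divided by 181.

From n ≡ 12 (mod 61) write n = 12 + 61t. Substituting into n ≡ 86 (mod 181) gives 61t ≡ 74 (mod 181), and since 61⁻¹ ≡ 92 (mod 181), t ≡ 111. Hence n ≡ 12 + 61·111 = 6783 (mod 11041).

6783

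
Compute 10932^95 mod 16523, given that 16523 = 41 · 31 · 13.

Mod 41: 10932 ≡ 26; by Fermat, exponent reduces to 95 mod 40 = 15; 26^15 ≡ 3 (mod 41).
Mod 31: 10932 ≡ 20; by Fermat, exponent reduces to 95 mod 30 = 5; 20^5 ≡ 25 (mod 31).
Mod 13: 10932 ≡ 12; by Fermat, exponent reduces to 95 mod 12 = 11; 12^11 ≡ 12 (mod 13).
Combine by CRT: x ≡ 3 (mod 41), x ≡ 25 (mod 31), x ≡ 12 (mod 13) ⇒ x ≡ 3652 (mod 16523).

3652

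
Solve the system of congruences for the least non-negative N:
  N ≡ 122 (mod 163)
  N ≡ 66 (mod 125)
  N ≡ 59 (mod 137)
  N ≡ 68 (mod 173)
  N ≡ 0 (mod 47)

The moduli are pairwise coprime; M = 163·125·137·173·47 = 22696670125.
M/163 = 139243375; 139243375 ≡ 136 (mod 163); 136·6 ≡ 1, so inverse 6.
M/125 = 181573361; 181573361 ≡ 111 (mod 125); 111·116 ≡ 1, so inverse 116.
M/137 = 165669125; 165669125 ≡ 94 (mod 137); 94·86 ≡ 1, so inverse 86.
M/173 = 131194625; 131194625 ≡ 75 (mod 173); 75·30 ≡ 1, so inverse 30.
M/47 = 482907875; 482907875 ≡ 30 (mod 47); 30·11 ≡ 1, so inverse 11.
N ≡ 122·139243375·6 + 66·181573361·116 + 59·165669125·86 + 68·131194625·30 + 0·482907875·11 = 2600293977566.
2600293977566 mod 22696670125 = 12873583316.

12873583316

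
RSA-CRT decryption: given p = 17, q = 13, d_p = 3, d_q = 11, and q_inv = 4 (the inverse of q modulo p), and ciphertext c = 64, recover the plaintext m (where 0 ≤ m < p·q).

38

m₁ = c^(d_p) mod p: c ≡ 13 (mod 17), and 13^3 mod 17 = 4.
m₂ = c^(d_q) mod q: c ≡ 12 (mod 13), and 12^11 mod 13 = 12.
h = q_inv·(m₁ − m₂) mod p = 4·(4 − 12) mod 17 = 2.
m = m₂ + h·q = 12 + 2·13 = 38.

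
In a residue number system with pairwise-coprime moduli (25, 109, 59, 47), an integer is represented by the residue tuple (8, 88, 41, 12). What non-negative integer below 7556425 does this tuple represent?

1052483

The moduli are pairwise coprime; N = 25·109·59·47 = 7556425.
N/25 = 302257; 302257 ≡ 7 (mod 25); 7·18 ≡ 1, so inverse 18.
N/109 = 69325; 69325 ≡ 1 (mod 109), inverse 1.
N/59 = 128075; 128075 ≡ 45 (mod 59); 45·21 ≡ 1, so inverse 21.
N/47 = 160775; 160775 ≡ 35 (mod 47); 35·43 ≡ 1, so inverse 43.
x ≡ 8·302257·18 + 88·69325·1 + 41·128075·21 + 12·160775·43 = 242858083.
242858083 mod 7556425 = 1052483.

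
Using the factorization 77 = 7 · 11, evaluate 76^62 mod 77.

Mod 7: 76 ≡ 6; by Fermat, exponent reduces to 62 mod 6 = 2; 6^2 ≡ 1 (mod 7).
Mod 11: 76 ≡ 10; by Fermat, exponent reduces to 62 mod 10 = 2; 10^2 ≡ 1 (mod 11).
Combine by CRT: x ≡ 1 (mod 7), x ≡ 1 (mod 11) ⇒ x ≡ 1 (mod 77).

1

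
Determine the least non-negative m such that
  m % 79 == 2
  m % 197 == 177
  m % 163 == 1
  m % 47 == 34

7741686

The moduli are pairwise coprime; N = 79·197·163·47 = 119228143.
N/79 = 1509217; 1509217 ≡ 1 (mod 79), inverse 1.
N/197 = 605219; 605219 ≡ 35 (mod 197); 35·152 ≡ 1, so inverse 152.
N/163 = 731461; 731461 ≡ 80 (mod 163); 80·108 ≡ 1, so inverse 108.
N/47 = 2536769; 2536769 ≡ 38 (mod 47); 38·26 ≡ 1, so inverse 26.
m ≡ 2·1509217·1 + 177·605219·152 + 1·731461·108 + 34·2536769·26 = 18607331994.
18607331994 mod 119228143 = 7741686.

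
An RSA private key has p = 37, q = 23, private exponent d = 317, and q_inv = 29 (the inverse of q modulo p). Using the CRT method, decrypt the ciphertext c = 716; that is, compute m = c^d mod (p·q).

133

d_p = d mod (p−1) = 317 mod 36 = 29; d_q = d mod (q−1) = 9.
m₁ = c^(d_p) mod p: c ≡ 13 (mod 37), and 13^29 mod 37 = 22.
m₂ = c^(d_q) mod q: c ≡ 3 (mod 23), and 3^9 mod 23 = 18.
h = q_inv·(m₁ − m₂) mod p = 29·(22 − 18) mod 37 = 5.
m = m₂ + h·q = 18 + 5·23 = 133.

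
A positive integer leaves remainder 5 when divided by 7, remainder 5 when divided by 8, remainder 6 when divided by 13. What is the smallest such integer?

565

Combine the congruences pairwise.
From a ≡ 5 (mod 7) write a = 5 + 7t. Substituting into a ≡ 5 (mod 8) gives 7t ≡ 0 (mod 8), and since 7⁻¹ ≡ 7 (mod 8), t ≡ 0. Hence a ≡ 5 + 7·0 = 5 (mod 56).
From a ≡ 5 (mod 56) write a = 5 + 56t. Substituting into a ≡ 6 (mod 13) gives 56t ≡ 1 (mod 13), and since 4⁻¹ ≡ 10 (mod 13), t ≡ 10. Hence a ≡ 5 + 56·10 = 565 (mod 728).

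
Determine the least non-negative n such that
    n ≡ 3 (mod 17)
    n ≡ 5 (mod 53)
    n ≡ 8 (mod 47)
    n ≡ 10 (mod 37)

The moduli are pairwise coprime; M = 17·53·47·37 = 1566839.
M/17 = 92167; 92167 ≡ 10 (mod 17); 10·12 ≡ 1, so inverse 12.
M/53 = 29563; 29563 ≡ 42 (mod 53); 42·24 ≡ 1, so inverse 24.
M/47 = 33337; 33337 ≡ 14 (mod 47); 14·37 ≡ 1, so inverse 37.
M/37 = 42347; 42347 ≡ 19 (mod 37); 19·2 ≡ 1, so inverse 2.
n ≡ 3·92167·12 + 5·29563·24 + 8·33337·37 + 10·42347·2 = 17580264.
17580264 mod 1566839 = 345035.

345035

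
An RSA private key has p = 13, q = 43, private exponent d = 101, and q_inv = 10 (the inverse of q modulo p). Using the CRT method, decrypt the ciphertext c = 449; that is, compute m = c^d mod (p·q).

d_p = d mod (p−1) = 101 mod 12 = 5; d_q = d mod (q−1) = 17.
m₁ = c^(d_p) mod p: c ≡ 7 (mod 13), and 7^5 mod 13 = 11.
m₂ = c^(d_q) mod q: c ≡ 19 (mod 43), and 19^17 mod 43 = 18.
h = q_inv·(m₁ − m₂) mod p = 10·(11 − 18) mod 13 = 8.
m = m₂ + h·q = 18 + 8·43 = 362.

362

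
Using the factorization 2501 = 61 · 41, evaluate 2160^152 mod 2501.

2333

Mod 61: 2160 ≡ 25; by Fermat, exponent reduces to 152 mod 60 = 32; 25^32 ≡ 15 (mod 61).
Mod 41: 2160 ≡ 28; by Fermat, exponent reduces to 152 mod 40 = 32; 28^32 ≡ 37 (mod 41).
Combine by CRT: x ≡ 15 (mod 61), x ≡ 37 (mod 41) ⇒ x ≡ 2333 (mod 2501).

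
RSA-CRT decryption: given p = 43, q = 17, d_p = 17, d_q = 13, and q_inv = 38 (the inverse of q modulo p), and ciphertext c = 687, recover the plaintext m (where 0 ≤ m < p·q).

601

m₁ = c^(d_p) mod p: c ≡ 42 (mod 43), and 42^17 mod 43 = 42.
m₂ = c^(d_q) mod q: c ≡ 7 (mod 17), and 7^13 mod 17 = 6.
h = q_inv·(m₁ − m₂) mod p = 38·(42 − 6) mod 43 = 35.
m = m₂ + h·q = 6 + 35·17 = 601.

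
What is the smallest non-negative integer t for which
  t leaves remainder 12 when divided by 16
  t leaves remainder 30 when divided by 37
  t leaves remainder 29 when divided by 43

10908

The moduli are pairwise coprime; N = 16·37·43 = 25456.
N/16 = 1591; 1591 ≡ 7 (mod 16); 7·7 ≡ 1, so inverse 7.
N/37 = 688; 688 ≡ 22 (mod 37); 22·32 ≡ 1, so inverse 32.
N/43 = 592; 592 ≡ 33 (mod 43); 33·30 ≡ 1, so inverse 30.
t ≡ 12·1591·7 + 30·688·32 + 29·592·30 = 1309164.
1309164 mod 25456 = 10908.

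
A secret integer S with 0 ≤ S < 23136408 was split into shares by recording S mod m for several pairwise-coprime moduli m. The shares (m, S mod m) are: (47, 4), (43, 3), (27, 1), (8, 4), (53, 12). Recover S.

The moduli are pairwise coprime; N = 47·43·27·8·53 = 23136408.
N/47 = 492264; 492264 ≡ 33 (mod 47); 33·10 ≡ 1, so inverse 10.
N/43 = 538056; 538056 ≡ 40 (mod 43); 40·14 ≡ 1, so inverse 14.
N/27 = 856904; 856904 ≡ 5 (mod 27); 5·11 ≡ 1, so inverse 11.
N/8 = 2892051; 2892051 ≡ 3 (mod 8); 3·3 ≡ 1, so inverse 3.
N/53 = 436536; 436536 ≡ 28 (mod 53); 28·36 ≡ 1, so inverse 36.
S ≡ 4·492264·10 + 3·538056·14 + 1·856904·11 + 4·2892051·3 + 12·436536·36 = 275003020.
275003020 mod 23136408 = 20502532.

20502532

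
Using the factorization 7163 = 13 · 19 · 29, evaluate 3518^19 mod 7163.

Mod 13: 3518 ≡ 8; by Fermat, exponent reduces to 19 mod 12 = 7; 8^7 ≡ 5 (mod 13).
Mod 19: 3518 ≡ 3; by Fermat, exponent reduces to 19 mod 18 = 1; 3^1 ≡ 3 (mod 19).
Mod 29: 3518 ≡ 9; 9^19 ≡ 5 (mod 29).
Combine by CRT: x ≡ 5 (mod 13), x ≡ 3 (mod 19), x ≡ 5 (mod 29) ⇒ x ≡ 2644 (mod 7163).

2644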